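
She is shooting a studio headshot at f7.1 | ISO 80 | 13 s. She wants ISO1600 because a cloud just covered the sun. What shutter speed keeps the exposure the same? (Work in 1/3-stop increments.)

ISO: 80 → 100 → 125 → 160 → 200 → 250 → 320 → 400 → 500 → 640 → 800 → 1000 → 1250 → 1600 — 4 1/3 stops higher (brighter).
Need 4 1/3 stops darker from the shutter speed: 13 → 10 → 8 → 6 → 5 → 4 → 3.2 → 2.5 → 2 → 1.6 → 1.3 → 1 → 0.8 → 0.6.

0.6 s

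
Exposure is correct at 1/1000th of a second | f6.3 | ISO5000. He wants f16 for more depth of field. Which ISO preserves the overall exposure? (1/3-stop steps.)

ISO 32000

Aperture: f/6.3 → f/7.1 → f/8 → f/9 → f/10 → f/11 → f/13 → f/14 → f/16 — 2 2/3 stops stopped down (darker).
Need 2 2/3 stops brighter from the ISO: 5000 → 6400 → 8000 → 10000 → 12800 → 16000 → 20000 → 25600 → 32000.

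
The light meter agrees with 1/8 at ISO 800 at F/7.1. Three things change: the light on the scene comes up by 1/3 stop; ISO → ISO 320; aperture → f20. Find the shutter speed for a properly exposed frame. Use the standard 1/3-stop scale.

Scene light: 1/3 stop brighter.
ISO: 800 → 640 → 500 → 400 → 320 — 1 1/3 stops dropped (darker).
Aperture: f/7.1 → f/8 → f/9 → f/10 → f/11 → f/13 → f/14 → f/16 → f/18 → f/20 — 3 stops narrower (darker).
Net so far: 4 stops darker. Shutter speed: 1/8 → 1/6 → 1/5 → 1/4 → 0.3 → 0.4 → 0.5 → 0.6 → 0.8 → 1 → 1.3 → 1.6 → 2.

2 s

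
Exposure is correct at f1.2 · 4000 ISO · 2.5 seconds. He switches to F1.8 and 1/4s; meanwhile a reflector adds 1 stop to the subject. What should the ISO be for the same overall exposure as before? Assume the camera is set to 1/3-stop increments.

Scene light: 1 stop brighter.
Aperture: f/1.2 → f/1.4 → f/1.6 → f/1.8 — 1 stop smaller aperture (darker).
Shutter speed: 2.5 → 2 → 1.6 → 1.3 → 1 → 0.8 → 0.6 → 0.5 → 0.4 → 0.3 → 1/4 — 3 1/3 stops shorter (darker).
Net so far: 3 1/3 stops darker. ISO: 4000 → 5000 → 6400 → 8000 → 10000 → 12800 → 16000 → 20000 → 25600 → 32000 → 40000.

ISO 40000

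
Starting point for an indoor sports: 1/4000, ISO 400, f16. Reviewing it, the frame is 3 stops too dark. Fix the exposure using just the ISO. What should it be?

Underexposed by 3 stops → need 3 stops brighter.
ISO: 400 → 800 → 1600 → 3200.

ISO 3200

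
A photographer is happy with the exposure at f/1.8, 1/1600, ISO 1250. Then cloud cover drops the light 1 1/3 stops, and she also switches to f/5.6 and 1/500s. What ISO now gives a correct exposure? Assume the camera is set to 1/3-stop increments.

ISO 10000

Scene light: 1 1/3 stops darker.
Aperture: f/1.8 → f/2 → f/2.2 → f/2.5 → f/2.8 → f/3.2 → f/3.5 → f/4 → f/4.5 → f/5 → f/5.6 — 3 1/3 stops narrower (darker).
Shutter speed: 1/1600 → 1/1250 → 1/1000 → 1/800 → 1/640 → 1/500 — 1 2/3 stops longer (brighter).
Net so far: 3 stops darker. ISO: 1250 → 1600 → 2000 → 2500 → 3200 → 4000 → 5000 → 6400 → 8000 → 10000.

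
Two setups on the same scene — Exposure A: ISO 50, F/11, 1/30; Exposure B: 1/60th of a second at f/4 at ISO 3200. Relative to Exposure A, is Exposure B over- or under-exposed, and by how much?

Aperture: f/11 → f/8 → f/5.6 → f/4 — 3 stops larger aperture (brighter).
Shutter speed: 1/30 → 1/60 — 1 stop faster (darker).
ISO: 50 → 100 → 200 → 400 → 800 → 1600 → 3200 — 6 stops higher (brighter).
Net: +3 −1 +6 = +8 stops.

8 stops brighter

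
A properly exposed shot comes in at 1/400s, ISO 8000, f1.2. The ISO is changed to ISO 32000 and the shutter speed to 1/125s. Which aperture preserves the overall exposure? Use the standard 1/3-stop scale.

ISO: 8000 → 10000 → 12800 → 16000 → 20000 → 25600 → 32000 — 2 stops higher (brighter).
Shutter speed: 1/400 → 1/320 → 1/250 → 1/200 → 1/160 → 1/125 — 1 2/3 stops longer (brighter).
Net change so far: 3 2/3 stops brighter. Offset with the aperture: f/1.2 → f/1.4 → f/1.6 → f/1.8 → f/2 → f/2.2 → f/2.5 → f/2.8 → f/3.2 → f/3.5 → f/4 → f/4.5.

f/4.5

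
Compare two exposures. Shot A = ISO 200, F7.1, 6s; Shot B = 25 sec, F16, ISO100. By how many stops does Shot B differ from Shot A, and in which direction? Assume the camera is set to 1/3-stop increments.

1 1/3 stops darker

Aperture: f/7.1 → f/8 → f/9 → f/10 → f/11 → f/13 → f/14 → f/16 — 2 1/3 stops smaller aperture (darker).
Shutter speed: 6 → 8 → 10 → 13 → 15 → 20 → 25 — 2 stops longer (brighter).
ISO: 200 → 160 → 125 → 100 — 1 stop dropped (darker).
Net: −2 1/3 +2 −1 = −1 1/3 stops.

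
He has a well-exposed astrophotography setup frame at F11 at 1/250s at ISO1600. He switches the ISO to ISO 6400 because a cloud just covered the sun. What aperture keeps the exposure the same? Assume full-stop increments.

ISO: 1600 → 3200 → 6400 — 2 stops raised (brighter).
Need 2 stops darker from the aperture: f/11 → f/16 → f/22.

f/22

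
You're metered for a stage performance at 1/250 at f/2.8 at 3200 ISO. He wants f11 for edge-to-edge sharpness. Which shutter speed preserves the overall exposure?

Aperture: f/2.8 → f/4 → f/5.6 → f/8 → f/11 — 4 stops narrower (darker).
Need 4 stops brighter from the shutter speed: 1/250 → 1/125 → 1/60 → 1/30 → 1/15.

1/15s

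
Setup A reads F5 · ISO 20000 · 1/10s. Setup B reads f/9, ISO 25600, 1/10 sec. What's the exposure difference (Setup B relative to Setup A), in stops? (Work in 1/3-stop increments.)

1 1/3 stops darker

Aperture: f/5 → f/5.6 → f/6.3 → f/7.1 → f/8 → f/9 — 1 2/3 stops narrower (darker).
Shutter speed: unchanged.
ISO: 20000 → 25600 — 1/3 stop higher (brighter).
Net: −1 2/3 +1/3 = −1 1/3 stops.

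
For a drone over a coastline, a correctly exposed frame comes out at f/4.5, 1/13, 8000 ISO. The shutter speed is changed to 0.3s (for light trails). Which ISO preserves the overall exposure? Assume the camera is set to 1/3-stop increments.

Shutter speed: 1/13 → 1/10 → 1/8 → 1/6 → 1/5 → 1/4 → 0.3 — 2 stops longer (brighter).
Need 2 stops darker from the ISO: 8000 → 6400 → 5000 → 4000 → 3200 → 2500 → 2000.

ISO 2000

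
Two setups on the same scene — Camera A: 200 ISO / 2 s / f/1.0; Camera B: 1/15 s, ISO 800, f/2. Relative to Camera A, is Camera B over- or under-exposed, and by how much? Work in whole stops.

5 stops darker

Aperture: f/1.0 → f/1.4 → f/2 — 2 stops stopped down (darker).
Shutter speed: 2 → 1 → 1/2 → 1/4 → 1/8 → 1/15 — 5 stops shorter (darker).
ISO: 200 → 400 → 800 — 2 stops higher (brighter).
Net: −2 −5 +2 = −5 stops.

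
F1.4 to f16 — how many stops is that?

7 stops

f/1.4 → f/2 → f/2.8 → f/4 → f/5.6 → f/8 → f/11 → f/16 — count the steps: 7 stops.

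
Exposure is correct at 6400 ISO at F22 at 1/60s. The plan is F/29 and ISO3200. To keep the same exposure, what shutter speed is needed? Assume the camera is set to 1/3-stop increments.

Aperture: f/22 → f/25 → f/29 — 2/3 stop stopped down (darker).
ISO: 6400 → 5000 → 4000 → 3200 — 1 stop dropped (darker).
Net change so far: 1 2/3 stops darker. Offset with the shutter speed: 1/60 → 1/50 → 1/40 → 1/30 → 1/25 → 1/20.

1/20s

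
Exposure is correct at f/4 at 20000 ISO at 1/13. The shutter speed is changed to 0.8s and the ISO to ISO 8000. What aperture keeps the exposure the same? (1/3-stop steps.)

Shutter speed: 1/13 → 1/10 → 1/8 → 1/6 → 1/5 → 1/4 → 0.3 → 0.4 → 0.5 → 0.6 → 0.8 — 3 1/3 stops longer (brighter).
ISO: 20000 → 16000 → 12800 → 10000 → 8000 — 1 1/3 stops lower (darker).
Net change so far: 2 stops brighter. Offset with the aperture: f/4 → f/4.5 → f/5 → f/5.6 → f/6.3 → f/7.1 → f/8.

f/8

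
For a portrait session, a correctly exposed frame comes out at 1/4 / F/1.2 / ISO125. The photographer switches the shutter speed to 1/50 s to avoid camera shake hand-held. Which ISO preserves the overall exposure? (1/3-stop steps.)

Shutter speed: 1/4 → 1/5 → 1/6 → 1/8 → 1/10 → 1/13 → 1/15 → 1/20 → 1/25 → 1/30 → 1/40 → 1/50 — 3 2/3 stops shorter (darker).
Need 3 2/3 stops brighter from the ISO: 125 → 160 → 200 → 250 → 320 → 400 → 500 → 640 → 800 → 1000 → 1250 → 1600.

ISO 1600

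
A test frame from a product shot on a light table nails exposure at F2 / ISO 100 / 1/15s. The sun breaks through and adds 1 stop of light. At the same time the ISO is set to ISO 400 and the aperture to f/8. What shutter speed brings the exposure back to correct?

Scene light: 1 stop brighter.
ISO: 100 → 200 → 400 — 2 stops raised (brighter).
Aperture: f/2 → f/2.8 → f/4 → f/5.6 → f/8 — 4 stops narrower (darker).
Net so far: 1 stop darker. Shutter speed: 1/15 → 1/8.

1/8s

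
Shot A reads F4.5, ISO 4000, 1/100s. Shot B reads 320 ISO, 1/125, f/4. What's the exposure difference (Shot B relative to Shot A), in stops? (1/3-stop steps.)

Aperture: f/4.5 → f/4 — 1/3 stop wider (brighter).
Shutter speed: 1/100 → 1/125 — 1/3 stop faster (darker).
ISO: 4000 → 3200 → 2500 → 2000 → 1600 → 1250 → 1000 → 800 → 640 → 500 → 400 → 320 — 3 2/3 stops lower (darker).
Net: +1/3 −1/3 −3 2/3 = −3 2/3 stops.

3 2/3 stops darker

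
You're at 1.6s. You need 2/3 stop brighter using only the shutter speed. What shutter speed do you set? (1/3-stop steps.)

Shutter speed: 1.6 → 2 → 2.5 — 2/3 stop slower (brighter).

2.5 s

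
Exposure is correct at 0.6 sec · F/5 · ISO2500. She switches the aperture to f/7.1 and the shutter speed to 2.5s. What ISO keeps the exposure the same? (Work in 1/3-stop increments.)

Aperture: f/5 → f/5.6 → f/6.3 → f/7.1 — 1 stop stopped down (darker).
Shutter speed: 0.6 → 0.8 → 1 → 1.3 → 1.6 → 2 → 2.5 — 2 stops slower (brighter).
Net change so far: 1 stop brighter. Offset with the ISO: 2500 → 2000 → 1600 → 1250.

ISO 1250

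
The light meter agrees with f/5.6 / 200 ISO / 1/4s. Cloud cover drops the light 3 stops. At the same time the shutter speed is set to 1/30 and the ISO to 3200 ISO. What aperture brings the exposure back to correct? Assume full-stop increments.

Scene light: 3 stops darker.
Shutter speed: 1/4 → 1/8 → 1/15 → 1/30 — 3 stops faster (darker).
ISO: 200 → 400 → 800 → 1600 → 3200 — 4 stops raised (brighter).
Net so far: 2 stops darker. Aperture: f/5.6 → f/4 → f/2.8.

f/2.8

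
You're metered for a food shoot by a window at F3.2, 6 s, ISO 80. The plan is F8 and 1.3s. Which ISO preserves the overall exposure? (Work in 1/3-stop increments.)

Aperture: f/3.2 → f/3.5 → f/4 → f/4.5 → f/5 → f/5.6 → f/6.3 → f/7.1 → f/8 — 2 2/3 stops smaller aperture (darker).
Shutter speed: 6 → 5 → 4 → 3.2 → 2.5 → 2 → 1.6 → 1.3 — 2 1/3 stops shorter (darker).
Net change so far: 5 stops darker. Offset with the ISO: 80 → 100 → 125 → 160 → 200 → 250 → 320 → 400 → 500 → 640 → 800 → 1000 → 1250 → 1600 → 2000 → 2500.

ISO 2500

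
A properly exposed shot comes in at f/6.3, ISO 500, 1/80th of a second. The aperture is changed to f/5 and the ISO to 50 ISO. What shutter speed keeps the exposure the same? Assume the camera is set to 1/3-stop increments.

1/13s

Aperture: f/6.3 → f/5.6 → f/5 — 2/3 stop opened up (brighter).
ISO: 500 → 400 → 320 → 250 → 200 → 160 → 125 → 100 → 80 → 64 → 50 — 3 1/3 stops lower (darker).
Net change so far: 2 2/3 stops darker. Offset with the shutter speed: 1/80 → 1/60 → 1/50 → 1/40 → 1/30 → 1/25 → 1/20 → 1/15 → 1/13.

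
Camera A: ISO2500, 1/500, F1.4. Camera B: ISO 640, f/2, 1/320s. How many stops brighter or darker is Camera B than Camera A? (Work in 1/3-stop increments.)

2 1/3 stops darker

Aperture: f/1.4 → f/1.6 → f/1.8 → f/2 — 1 stop smaller aperture (darker).
Shutter speed: 1/500 → 1/400 → 1/320 — 2/3 stop slower (brighter).
ISO: 2500 → 2000 → 1600 → 1250 → 1000 → 800 → 640 — 2 stops lower (darker).
Net: −1 +2/3 −2 = −2 1/3 stops.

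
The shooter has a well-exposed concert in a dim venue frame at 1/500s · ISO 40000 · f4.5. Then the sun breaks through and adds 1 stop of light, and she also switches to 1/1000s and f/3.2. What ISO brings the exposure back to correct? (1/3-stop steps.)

ISO 20000

Scene light: 1 stop brighter.
Shutter speed: 1/500 → 1/640 → 1/800 → 1/1000 — 1 stop faster (darker).
Aperture: f/4.5 → f/4 → f/3.5 → f/3.2 — 1 stop larger aperture (brighter).
Net so far: 1 stop brighter. ISO: 40000 → 32000 → 25600 → 20000.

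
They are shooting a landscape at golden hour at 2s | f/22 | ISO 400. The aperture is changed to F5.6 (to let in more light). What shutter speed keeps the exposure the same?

1/8s

Aperture: f/22 → f/16 → f/11 → f/8 → f/5.6 — 4 stops wider (brighter).
Need 4 stops darker from the shutter speed: 2 → 1 → 1/2 → 1/4 → 1/8.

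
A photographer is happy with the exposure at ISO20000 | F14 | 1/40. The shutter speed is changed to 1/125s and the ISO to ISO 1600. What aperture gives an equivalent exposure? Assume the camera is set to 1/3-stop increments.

f/2.2

Shutter speed: 1/40 → 1/50 → 1/60 → 1/80 → 1/100 → 1/125 — 1 2/3 stops faster (darker).
ISO: 20000 → 16000 → 12800 → 10000 → 8000 → 6400 → 5000 → 4000 → 3200 → 2500 → 2000 → 1600 — 3 2/3 stops lower (darker).
Net change so far: 5 1/3 stops darker. Offset with the aperture: f/14 → f/13 → f/11 → f/10 → f/9 → f/8 → f/7.1 → f/6.3 → f/5.6 → f/5 → f/4.5 → f/4 → f/3.5 → f/3.2 → f/2.8 → f/2.5 → f/2.2.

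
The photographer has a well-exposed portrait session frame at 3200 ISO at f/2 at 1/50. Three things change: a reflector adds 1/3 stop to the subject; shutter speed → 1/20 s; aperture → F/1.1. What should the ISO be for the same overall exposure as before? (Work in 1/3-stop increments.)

Scene light: 1/3 stop brighter.
Shutter speed: 1/50 → 1/40 → 1/30 → 1/25 → 1/20 — 1 1/3 stops slower (brighter).
Aperture: f/2 → f/1.8 → f/1.6 → f/1.4 → f/1.2 → f/1.1 — 1 2/3 stops larger aperture (brighter).
Net so far: 3 1/3 stops brighter. ISO: 3200 → 2500 → 2000 → 1600 → 1250 → 1000 → 800 → 640 → 500 → 400 → 320.

ISO 320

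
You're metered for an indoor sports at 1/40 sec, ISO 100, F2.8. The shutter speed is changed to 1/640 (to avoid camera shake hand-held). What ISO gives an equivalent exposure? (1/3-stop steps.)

ISO 1600

Shutter speed: 1/40 → 1/50 → 1/60 → 1/80 → 1/100 → 1/125 → 1/160 → 1/200 → 1/250 → 1/320 → 1/400 → 1/500 → 1/640 — 4 stops faster (darker).
Need 4 stops brighter from the ISO: 100 → 125 → 160 → 200 → 250 → 320 → 400 → 500 → 640 → 800 → 1000 → 1250 → 1600.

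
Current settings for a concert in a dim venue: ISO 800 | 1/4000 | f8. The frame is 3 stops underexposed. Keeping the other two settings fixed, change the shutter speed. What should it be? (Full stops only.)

Underexposed by 3 stops → need 3 stops brighter.
Shutter speed: 1/4000 → 1/2000 → 1/1000 → 1/500.

1/500s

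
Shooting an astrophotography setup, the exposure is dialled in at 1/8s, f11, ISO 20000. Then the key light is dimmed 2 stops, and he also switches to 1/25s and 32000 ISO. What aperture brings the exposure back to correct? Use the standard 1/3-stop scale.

f/4

Scene light: 2 stops darker.
Shutter speed: 1/8 → 1/10 → 1/13 → 1/15 → 1/20 → 1/25 — 1 2/3 stops shorter (darker).
ISO: 20000 → 25600 → 32000 — 2/3 stop higher (brighter).
Net so far: 3 stops darker. Aperture: f/11 → f/10 → f/9 → f/8 → f/7.1 → f/6.3 → f/5.6 → f/5 → f/4.5 → f/4.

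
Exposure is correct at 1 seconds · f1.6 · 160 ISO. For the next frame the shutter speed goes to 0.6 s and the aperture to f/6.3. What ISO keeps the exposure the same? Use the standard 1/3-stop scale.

ISO 4000

Shutter speed: 1 → 0.8 → 0.6 — 2/3 stop shorter (darker).
Aperture: f/1.6 → f/1.8 → f/2 → f/2.2 → f/2.5 → f/2.8 → f/3.2 → f/3.5 → f/4 → f/4.5 → f/5 → f/5.6 → f/6.3 — 4 stops narrower (darker).
Net change so far: 4 2/3 stops darker. Offset with the ISO: 160 → 200 → 250 → 320 → 400 → 500 → 640 → 800 → 1000 → 1250 → 1600 → 2000 → 2500 → 3200 → 4000.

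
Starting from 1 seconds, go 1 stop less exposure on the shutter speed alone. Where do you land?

Shutter speed: 1 → 1/2 — 1 stop faster (darker).

1/2s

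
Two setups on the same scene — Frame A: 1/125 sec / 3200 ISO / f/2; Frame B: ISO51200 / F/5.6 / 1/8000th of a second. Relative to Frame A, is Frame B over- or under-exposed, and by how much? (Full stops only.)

Aperture: f/2 → f/2.8 → f/4 → f/5.6 — 3 stops narrower (darker).
Shutter speed: 1/125 → 1/250 → 1/500 → 1/1000 → 1/2000 → 1/4000 → 1/8000 — 6 stops shorter (darker).
ISO: 3200 → 6400 → 12800 → 25600 → 51200 — 4 stops higher (brighter).
Net: −3 −6 +4 = −5 stops.

5 stops darker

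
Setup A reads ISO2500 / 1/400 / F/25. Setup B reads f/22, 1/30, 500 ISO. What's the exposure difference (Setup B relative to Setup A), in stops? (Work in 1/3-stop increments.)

1 2/3 stops brighter

Aperture: f/25 → f/22 — 1/3 stop wider (brighter).
Shutter speed: 1/400 → 1/320 → 1/250 → 1/200 → 1/160 → 1/125 → 1/100 → 1/80 → 1/60 → 1/50 → 1/40 → 1/30 — 3 2/3 stops longer (brighter).
ISO: 2500 → 2000 → 1600 → 1250 → 1000 → 800 → 640 → 500 — 2 1/3 stops lower (darker).
Net: +1/3 +3 2/3 −2 1/3 = +1 2/3 stops.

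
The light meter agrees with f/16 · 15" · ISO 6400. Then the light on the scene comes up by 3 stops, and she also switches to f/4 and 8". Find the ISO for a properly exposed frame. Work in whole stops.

Scene light: 3 stops brighter.
Aperture: f/16 → f/11 → f/8 → f/5.6 → f/4 — 4 stops opened up (brighter).
Shutter speed: 15 → 8 — 1 stop shorter (darker).
Net so far: 6 stops brighter. ISO: 6400 → 3200 → 1600 → 800 → 400 → 200 → 100.

ISO 100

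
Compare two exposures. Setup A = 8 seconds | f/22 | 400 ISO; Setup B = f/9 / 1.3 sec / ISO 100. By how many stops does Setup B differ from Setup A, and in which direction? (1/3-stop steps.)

Aperture: f/22 → f/20 → f/18 → f/16 → f/14 → f/13 → f/11 → f/10 → f/9 — 2 2/3 stops wider (brighter).
Shutter speed: 8 → 6 → 5 → 4 → 3.2 → 2.5 → 2 → 1.6 → 1.3 — 2 2/3 stops faster (darker).
ISO: 400 → 320 → 250 → 200 → 160 → 125 → 100 — 2 stops lower (darker).
Net: +2 2/3 −2 2/3 −2 = −2 stops.

2 stops darker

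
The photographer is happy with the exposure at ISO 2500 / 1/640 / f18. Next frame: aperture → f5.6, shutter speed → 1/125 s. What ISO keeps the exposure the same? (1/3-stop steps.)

Aperture: f/18 → f/16 → f/14 → f/13 → f/11 → f/10 → f/9 → f/8 → f/7.1 → f/6.3 → f/5.6 — 3 1/3 stops opened up (brighter).
Shutter speed: 1/640 → 1/500 → 1/400 → 1/320 → 1/250 → 1/200 → 1/160 → 1/125 — 2 1/3 stops slower (brighter).
Net change so far: 5 2/3 stops brighter. Offset with the ISO: 2500 → 2000 → 1600 → 1250 → 1000 → 800 → 640 → 500 → 400 → 320 → 250 → 200 → 160 → 125 → 100 → 80 → 64 → 50.

ISO 50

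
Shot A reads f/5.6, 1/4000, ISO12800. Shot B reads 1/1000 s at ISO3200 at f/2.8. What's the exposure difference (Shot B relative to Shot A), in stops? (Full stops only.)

Aperture: f/5.6 → f/4 → f/2.8 — 2 stops opened up (brighter).
Shutter speed: 1/4000 → 1/2000 → 1/1000 — 2 stops slower (brighter).
ISO: 12800 → 6400 → 3200 — 2 stops lower (darker).
Net: +2 +2 −2 = +2 stops.

2 stops brighter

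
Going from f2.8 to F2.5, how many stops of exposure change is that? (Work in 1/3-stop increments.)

f/2.8 → f/2.5 — count the steps: 1 third-stops = 1/3 stop.

1/3 stop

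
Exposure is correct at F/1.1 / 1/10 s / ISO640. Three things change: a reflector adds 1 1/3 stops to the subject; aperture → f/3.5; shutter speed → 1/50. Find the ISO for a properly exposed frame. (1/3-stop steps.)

Scene light: 1 1/3 stops brighter.
Aperture: f/1.1 → f/1.2 → f/1.4 → f/1.6 → f/1.8 → f/2 → f/2.2 → f/2.5 → f/2.8 → f/3.2 → f/3.5 — 3 1/3 stops smaller aperture (darker).
Shutter speed: 1/10 → 1/13 → 1/15 → 1/20 → 1/25 → 1/30 → 1/40 → 1/50 — 2 1/3 stops faster (darker).
Net so far: 4 1/3 stops darker. ISO: 640 → 800 → 1000 → 1250 → 1600 → 2000 → 2500 → 3200 → 4000 → 5000 → 6400 → 8000 → 10000 → 12800.

ISO 12800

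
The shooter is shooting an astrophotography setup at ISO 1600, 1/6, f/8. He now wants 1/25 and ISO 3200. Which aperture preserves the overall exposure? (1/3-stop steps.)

f/5.6

Shutter speed: 1/6 → 1/8 → 1/10 → 1/13 → 1/15 → 1/20 → 1/25 — 2 stops faster (darker).
ISO: 1600 → 2000 → 2500 → 3200 — 1 stop raised (brighter).
Net change so far: 1 stop darker. Offset with the aperture: f/8 → f/7.1 → f/6.3 → f/5.6.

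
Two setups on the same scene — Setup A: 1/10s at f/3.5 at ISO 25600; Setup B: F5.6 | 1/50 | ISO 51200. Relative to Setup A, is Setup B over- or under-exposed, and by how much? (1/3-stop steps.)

Aperture: f/3.5 → f/4 → f/4.5 → f/5 → f/5.6 — 1 1/3 stops stopped down (darker).
Shutter speed: 1/10 → 1/13 → 1/15 → 1/20 → 1/25 → 1/30 → 1/40 → 1/50 — 2 1/3 stops faster (darker).
ISO: 25600 → 32000 → 40000 → 51200 — 1 stop higher (brighter).
Net: −1 1/3 −2 1/3 +1 = −2 2/3 stops.

2 2/3 stops darker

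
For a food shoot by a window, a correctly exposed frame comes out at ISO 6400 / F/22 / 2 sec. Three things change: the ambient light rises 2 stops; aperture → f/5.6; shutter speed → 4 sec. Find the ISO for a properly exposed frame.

Scene light: 2 stops brighter.
Aperture: f/22 → f/16 → f/11 → f/8 → f/5.6 — 4 stops larger aperture (brighter).
Shutter speed: 2 → 4 — 1 stop slower (brighter).
Net so far: 7 stops brighter. ISO: 6400 → 3200 → 1600 → 800 → 400 → 200 → 100 → 50.

ISO 50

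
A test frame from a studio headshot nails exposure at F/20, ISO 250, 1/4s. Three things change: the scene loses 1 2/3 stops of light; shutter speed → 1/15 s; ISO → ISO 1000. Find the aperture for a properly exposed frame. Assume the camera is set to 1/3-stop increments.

Scene light: 1 2/3 stops darker.
Shutter speed: 1/4 → 1/5 → 1/6 → 1/8 → 1/10 → 1/13 → 1/15 — 2 stops faster (darker).
ISO: 250 → 320 → 400 → 500 → 640 → 800 → 1000 — 2 stops higher (brighter).
Net so far: 1 2/3 stops darker. Aperture: f/20 → f/18 → f/16 → f/14 → f/13 → f/11.

f/11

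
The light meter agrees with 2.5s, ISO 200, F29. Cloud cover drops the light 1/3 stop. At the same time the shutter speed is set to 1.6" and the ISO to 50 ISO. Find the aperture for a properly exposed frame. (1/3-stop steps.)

Scene light: 1/3 stop darker.
Shutter speed: 2.5 → 2 → 1.6 — 2/3 stop shorter (darker).
ISO: 200 → 160 → 125 → 100 → 80 → 64 → 50 — 2 stops dropped (darker).
Net so far: 3 stops darker. Aperture: f/29 → f/25 → f/22 → f/20 → f/18 → f/16 → f/14 → f/13 → f/11 → f/10.

f/10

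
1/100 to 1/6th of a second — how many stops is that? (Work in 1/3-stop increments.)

1/100 → 1/80 → 1/60 → 1/50 → 1/40 → 1/30 → 1/25 → 1/20 → 1/15 → 1/13 → 1/10 → 1/8 → 1/6 — count the steps: 12 third-stops = 4 stops.

4 stops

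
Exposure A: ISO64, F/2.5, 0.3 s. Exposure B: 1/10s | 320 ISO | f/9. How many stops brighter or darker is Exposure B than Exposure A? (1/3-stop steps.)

3 stops darker

Aperture: f/2.5 → f/2.8 → f/3.2 → f/3.5 → f/4 → f/4.5 → f/5 → f/5.6 → f/6.3 → f/7.1 → f/8 → f/9 — 3 2/3 stops stopped down (darker).
Shutter speed: 0.3 → 1/4 → 1/5 → 1/6 → 1/8 → 1/10 — 1 2/3 stops shorter (darker).
ISO: 64 → 80 → 100 → 125 → 160 → 200 → 250 → 320 — 2 1/3 stops higher (brighter).
Net: −3 2/3 −1 2/3 +2 1/3 = −3 stops.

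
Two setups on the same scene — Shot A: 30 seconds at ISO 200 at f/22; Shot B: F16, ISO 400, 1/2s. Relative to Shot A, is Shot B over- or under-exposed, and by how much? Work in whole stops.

Aperture: f/22 → f/16 — 1 stop opened up (brighter).
Shutter speed: 30 → 15 → 8 → 4 → 2 → 1 → 1/2 — 6 stops shorter (darker).
ISO: 200 → 400 — 1 stop higher (brighter).
Net: +1 −6 +1 = −4 stops.

4 stops darker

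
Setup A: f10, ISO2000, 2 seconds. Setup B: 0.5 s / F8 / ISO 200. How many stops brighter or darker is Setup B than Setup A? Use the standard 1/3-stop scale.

4 2/3 stops darker

Aperture: f/10 → f/9 → f/8 — 2/3 stop wider (brighter).
Shutter speed: 2 → 1.6 → 1.3 → 1 → 0.8 → 0.6 → 0.5 — 2 stops faster (darker).
ISO: 2000 → 1600 → 1250 → 1000 → 800 → 640 → 500 → 400 → 320 → 250 → 200 — 3 1/3 stops dropped (darker).
Net: +2/3 −2 −3 1/3 = −4 2/3 stops.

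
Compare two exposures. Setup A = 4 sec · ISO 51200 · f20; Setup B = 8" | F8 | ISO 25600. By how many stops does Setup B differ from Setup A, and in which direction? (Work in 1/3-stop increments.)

Aperture: f/20 → f/18 → f/16 → f/14 → f/13 → f/11 → f/10 → f/9 → f/8 — 2 2/3 stops opened up (brighter).
Shutter speed: 4 → 5 → 6 → 8 — 1 stop longer (brighter).
ISO: 51200 → 40000 → 32000 → 25600 — 1 stop dropped (darker).
Net: +2 2/3 +1 −1 = +2 2/3 stops.

2 2/3 stops brighter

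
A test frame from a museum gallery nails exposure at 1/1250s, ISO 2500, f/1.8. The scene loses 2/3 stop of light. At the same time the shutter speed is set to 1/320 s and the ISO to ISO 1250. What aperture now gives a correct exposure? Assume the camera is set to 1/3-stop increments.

f/2

Scene light: 2/3 stop darker.
Shutter speed: 1/1250 → 1/1000 → 1/800 → 1/640 → 1/500 → 1/400 → 1/320 — 2 stops longer (brighter).
ISO: 2500 → 2000 → 1600 → 1250 — 1 stop lower (darker).
Net so far: 1/3 stop brighter. Aperture: f/1.8 → f/2.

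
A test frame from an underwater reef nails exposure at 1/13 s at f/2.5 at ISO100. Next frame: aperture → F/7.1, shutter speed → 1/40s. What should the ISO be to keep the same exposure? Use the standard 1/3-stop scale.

ISO 2500

Aperture: f/2.5 → f/2.8 → f/3.2 → f/3.5 → f/4 → f/4.5 → f/5 → f/5.6 → f/6.3 → f/7.1 — 3 stops stopped down (darker).
Shutter speed: 1/13 → 1/15 → 1/20 → 1/25 → 1/30 → 1/40 — 1 2/3 stops shorter (darker).
Net change so far: 4 2/3 stops darker. Offset with the ISO: 100 → 125 → 160 → 200 → 250 → 320 → 400 → 500 → 640 → 800 → 1000 → 1250 → 1600 → 2000 → 2500.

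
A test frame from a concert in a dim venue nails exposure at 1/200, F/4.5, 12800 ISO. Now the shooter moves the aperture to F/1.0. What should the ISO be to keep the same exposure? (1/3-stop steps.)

ISO 640

Aperture: f/4.5 → f/4 → f/3.5 → f/3.2 → f/2.8 → f/2.5 → f/2.2 → f/2 → f/1.8 → f/1.6 → f/1.4 → f/1.2 → f/1.1 → f/1.0 — 4 1/3 stops wider (brighter).
Need 4 1/3 stops darker from the ISO: 12800 → 10000 → 8000 → 6400 → 5000 → 4000 → 3200 → 2500 → 2000 → 1600 → 1250 → 1000 → 800 → 640.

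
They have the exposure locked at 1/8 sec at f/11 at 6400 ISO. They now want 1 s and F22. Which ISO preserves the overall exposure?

ISO 3200

Shutter speed: 1/8 → 1/4 → 1/2 → 1 — 3 stops slower (brighter).
Aperture: f/11 → f/16 → f/22 — 2 stops stopped down (darker).
Net change so far: 1 stop brighter. Offset with the ISO: 6400 → 3200.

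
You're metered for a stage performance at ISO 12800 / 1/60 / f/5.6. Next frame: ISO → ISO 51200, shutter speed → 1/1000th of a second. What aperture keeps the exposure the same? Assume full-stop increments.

f/2.8

ISO: 12800 → 25600 → 51200 — 2 stops higher (brighter).
Shutter speed: 1/60 → 1/125 → 1/250 → 1/500 → 1/1000 — 4 stops faster (darker).
Net change so far: 2 stops darker. Offset with the aperture: f/5.6 → f/4 → f/2.8.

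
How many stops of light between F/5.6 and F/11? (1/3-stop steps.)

f/5.6 → f/6.3 → f/7.1 → f/8 → f/9 → f/10 → f/11 — count the steps: 6 third-stops = 2 stops.

2 stops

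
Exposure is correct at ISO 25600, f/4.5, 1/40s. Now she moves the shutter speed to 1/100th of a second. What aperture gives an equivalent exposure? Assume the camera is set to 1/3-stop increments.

Shutter speed: 1/40 → 1/50 → 1/60 → 1/80 → 1/100 — 1 1/3 stops shorter (darker).
Need 1 1/3 stops brighter from the aperture: f/4.5 → f/4 → f/3.5 → f/3.2 → f/2.8.

f/2.8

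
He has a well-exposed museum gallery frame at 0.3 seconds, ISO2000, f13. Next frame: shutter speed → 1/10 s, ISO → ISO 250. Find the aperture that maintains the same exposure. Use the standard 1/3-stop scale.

f/2.5

Shutter speed: 0.3 → 1/4 → 1/5 → 1/6 → 1/8 → 1/10 — 1 2/3 stops shorter (darker).
ISO: 2000 → 1600 → 1250 → 1000 → 800 → 640 → 500 → 400 → 320 → 250 — 3 stops dropped (darker).
Net change so far: 4 2/3 stops darker. Offset with the aperture: f/13 → f/11 → f/10 → f/9 → f/8 → f/7.1 → f/6.3 → f/5.6 → f/5 → f/4.5 → f/4 → f/3.5 → f/3.2 → f/2.8 → f/2.5.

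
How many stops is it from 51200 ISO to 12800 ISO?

2 stops

51200 → 25600 → 12800 — count the steps: 2 stops.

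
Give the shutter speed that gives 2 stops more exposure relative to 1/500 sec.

1/125s

Shutter speed: 1/500 → 1/250 → 1/125 — 2 stops slower (brighter).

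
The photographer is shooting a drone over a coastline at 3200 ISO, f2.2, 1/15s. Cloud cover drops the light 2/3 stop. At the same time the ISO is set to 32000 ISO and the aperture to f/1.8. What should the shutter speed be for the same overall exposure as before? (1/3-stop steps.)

1/160s

Scene light: 2/3 stop darker.
ISO: 3200 → 4000 → 5000 → 6400 → 8000 → 10000 → 12800 → 16000 → 20000 → 25600 → 32000 — 3 1/3 stops higher (brighter).
Aperture: f/2.2 → f/2 → f/1.8 — 2/3 stop larger aperture (brighter).
Net so far: 3 1/3 stops brighter. Shutter speed: 1/15 → 1/20 → 1/25 → 1/30 → 1/40 → 1/50 → 1/60 → 1/80 → 1/100 → 1/125 → 1/160.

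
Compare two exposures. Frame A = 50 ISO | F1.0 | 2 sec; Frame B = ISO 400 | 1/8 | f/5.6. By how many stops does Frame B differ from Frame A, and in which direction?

Aperture: f/1.0 → f/1.4 → f/2 → f/2.8 → f/4 → f/5.6 — 5 stops smaller aperture (darker).
Shutter speed: 2 → 1 → 1/2 → 1/4 → 1/8 — 4 stops shorter (darker).
ISO: 50 → 100 → 200 → 400 — 3 stops higher (brighter).
Net: −5 −4 +3 = −6 stops.

6 stops darker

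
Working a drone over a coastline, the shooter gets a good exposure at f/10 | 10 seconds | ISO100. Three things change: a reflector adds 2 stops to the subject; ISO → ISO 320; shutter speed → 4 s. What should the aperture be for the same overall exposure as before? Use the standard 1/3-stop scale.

Scene light: 2 stops brighter.
ISO: 100 → 125 → 160 → 200 → 250 → 320 — 1 2/3 stops raised (brighter).
Shutter speed: 10 → 8 → 6 → 5 → 4 — 1 1/3 stops shorter (darker).
Net so far: 2 1/3 stops brighter. Aperture: f/10 → f/11 → f/13 → f/14 → f/16 → f/18 → f/20 → f/22.

f/22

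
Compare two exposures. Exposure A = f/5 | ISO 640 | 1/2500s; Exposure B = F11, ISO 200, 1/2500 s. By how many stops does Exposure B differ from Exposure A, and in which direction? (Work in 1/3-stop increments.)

Aperture: f/5 → f/5.6 → f/6.3 → f/7.1 → f/8 → f/9 → f/10 → f/11 — 2 1/3 stops narrower (darker).
Shutter speed: unchanged.
ISO: 640 → 500 → 400 → 320 → 250 → 200 — 1 2/3 stops dropped (darker).
Net: −2 1/3 −1 2/3 = −4 stops.

4 stops darker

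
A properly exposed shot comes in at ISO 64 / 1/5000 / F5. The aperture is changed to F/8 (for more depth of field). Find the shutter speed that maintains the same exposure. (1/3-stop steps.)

Aperture: f/5 → f/5.6 → f/6.3 → f/7.1 → f/8 — 1 1/3 stops smaller aperture (darker).
Need 1 1/3 stops brighter from the shutter speed: 1/5000 → 1/4000 → 1/3200 → 1/2500 → 1/2000.

1/2000s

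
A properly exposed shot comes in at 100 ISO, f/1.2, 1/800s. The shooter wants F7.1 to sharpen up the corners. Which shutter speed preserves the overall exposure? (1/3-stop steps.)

1/25s

Aperture: f/1.2 → f/1.4 → f/1.6 → f/1.8 → f/2 → f/2.2 → f/2.5 → f/2.8 → f/3.2 → f/3.5 → f/4 → f/4.5 → f/5 → f/5.6 → f/6.3 → f/7.1 — 5 stops narrower (darker).
Need 5 stops brighter from the shutter speed: 1/800 → 1/640 → 1/500 → 1/400 → 1/320 → 1/250 → 1/200 → 1/160 → 1/125 → 1/100 → 1/80 → 1/60 → 1/50 → 1/40 → 1/30 → 1/25.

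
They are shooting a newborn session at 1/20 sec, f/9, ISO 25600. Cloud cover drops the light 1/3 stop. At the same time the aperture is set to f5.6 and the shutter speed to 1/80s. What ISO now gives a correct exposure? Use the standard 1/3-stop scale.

Scene light: 1/3 stop darker.
Aperture: f/9 → f/8 → f/7.1 → f/6.3 → f/5.6 — 1 1/3 stops wider (brighter).
Shutter speed: 1/20 → 1/25 → 1/30 → 1/40 → 1/50 → 1/60 → 1/80 — 2 stops faster (darker).
Net so far: 1 stop darker. ISO: 25600 → 32000 → 40000 → 51200.

ISO 51200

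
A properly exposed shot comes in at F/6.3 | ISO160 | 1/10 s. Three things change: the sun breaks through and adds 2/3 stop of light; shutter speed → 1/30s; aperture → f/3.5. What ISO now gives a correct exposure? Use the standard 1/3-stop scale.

Scene light: 2/3 stop brighter.
Shutter speed: 1/10 → 1/13 → 1/15 → 1/20 → 1/25 → 1/30 — 1 2/3 stops faster (darker).
Aperture: f/6.3 → f/5.6 → f/5 → f/4.5 → f/4 → f/3.5 — 1 2/3 stops larger aperture (brighter).
Net so far: 2/3 stop brighter. ISO: 160 → 125 → 100.

ISO 100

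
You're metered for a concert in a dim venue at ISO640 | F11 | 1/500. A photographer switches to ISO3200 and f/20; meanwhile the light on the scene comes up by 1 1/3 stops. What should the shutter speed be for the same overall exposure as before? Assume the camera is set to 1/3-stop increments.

1/2000s

Scene light: 1 1/3 stops brighter.
ISO: 640 → 800 → 1000 → 1250 → 1600 → 2000 → 2500 → 3200 — 2 1/3 stops higher (brighter).
Aperture: f/11 → f/13 → f/14 → f/16 → f/18 → f/20 — 1 2/3 stops smaller aperture (darker).
Net so far: 2 stops brighter. Shutter speed: 1/500 → 1/640 → 1/800 → 1/1000 → 1/1250 → 1/1600 → 1/2000.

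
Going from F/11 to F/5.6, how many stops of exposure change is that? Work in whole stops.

f/11 → f/8 → f/5.6 — count the steps: 2 stops.

2 stops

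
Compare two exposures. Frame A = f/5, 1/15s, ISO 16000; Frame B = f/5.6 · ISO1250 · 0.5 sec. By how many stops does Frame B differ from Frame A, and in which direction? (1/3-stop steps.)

1 stop darker

Aperture: f/5 → f/5.6 — 1/3 stop narrower (darker).
Shutter speed: 1/15 → 1/13 → 1/10 → 1/8 → 1/6 → 1/5 → 1/4 → 0.3 → 0.4 → 0.5 — 3 stops slower (brighter).
ISO: 16000 → 12800 → 10000 → 8000 → 6400 → 5000 → 4000 → 3200 → 2500 → 2000 → 1600 → 1250 — 3 2/3 stops lower (darker).
Net: −1/3 +3 −3 2/3 = −1 stop.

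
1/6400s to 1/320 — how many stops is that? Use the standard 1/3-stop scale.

4 1/3 stops

1/6400 → 1/5000 → 1/4000 → 1/3200 → 1/2500 → 1/2000 → 1/1600 → 1/1250 → 1/1000 → 1/800 → 1/640 → 1/500 → 1/400 → 1/320 — count the steps: 13 third-stops = 4 1/3 stops.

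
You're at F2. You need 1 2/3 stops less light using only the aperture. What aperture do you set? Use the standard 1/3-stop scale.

f/3.5

Aperture: f/2 → f/2.2 → f/2.5 → f/2.8 → f/3.2 → f/3.5 — 1 2/3 stops smaller aperture (darker).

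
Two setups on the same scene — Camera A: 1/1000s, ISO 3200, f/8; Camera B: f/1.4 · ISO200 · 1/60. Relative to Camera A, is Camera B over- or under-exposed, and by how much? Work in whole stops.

Aperture: f/8 → f/5.6 → f/4 → f/2.8 → f/2 → f/1.4 — 5 stops wider (brighter).
Shutter speed: 1/1000 → 1/500 → 1/250 → 1/125 → 1/60 — 4 stops slower (brighter).
ISO: 3200 → 1600 → 800 → 400 → 200 — 4 stops lower (darker).
Net: +5 +4 −4 = +5 stops.

5 stops brighter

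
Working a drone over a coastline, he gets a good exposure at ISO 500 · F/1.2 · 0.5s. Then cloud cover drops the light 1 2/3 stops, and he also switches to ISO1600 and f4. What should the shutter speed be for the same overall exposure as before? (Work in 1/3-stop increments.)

5 s

Scene light: 1 2/3 stops darker.
ISO: 500 → 640 → 800 → 1000 → 1250 → 1600 — 1 2/3 stops raised (brighter).
Aperture: f/1.2 → f/1.4 → f/1.6 → f/1.8 → f/2 → f/2.2 → f/2.5 → f/2.8 → f/3.2 → f/3.5 → f/4 — 3 1/3 stops stopped down (darker).
Net so far: 3 1/3 stops darker. Shutter speed: 0.5 → 0.6 → 0.8 → 1 → 1.3 → 1.6 → 2 → 2.5 → 3.2 → 4 → 5.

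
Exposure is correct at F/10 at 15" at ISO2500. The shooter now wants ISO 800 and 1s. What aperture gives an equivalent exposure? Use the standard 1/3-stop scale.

f/1.4

ISO: 2500 → 2000 → 1600 → 1250 → 1000 → 800 — 1 2/3 stops lower (darker).
Shutter speed: 15 → 13 → 10 → 8 → 6 → 5 → 4 → 3.2 → 2.5 → 2 → 1.6 → 1.3 → 1 — 4 stops faster (darker).
Net change so far: 5 2/3 stops darker. Offset with the aperture: f/10 → f/9 → f/8 → f/7.1 → f/6.3 → f/5.6 → f/5 → f/4.5 → f/4 → f/3.5 → f/3.2 → f/2.8 → f/2.5 → f/2.2 → f/2 → f/1.8 → f/1.6 → f/1.4.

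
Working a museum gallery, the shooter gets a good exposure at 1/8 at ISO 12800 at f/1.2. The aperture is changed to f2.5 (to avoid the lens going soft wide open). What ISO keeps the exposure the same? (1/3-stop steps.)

ISO 51200

Aperture: f/1.2 → f/1.4 → f/1.6 → f/1.8 → f/2 → f/2.2 → f/2.5 — 2 stops narrower (darker).
Need 2 stops brighter from the ISO: 12800 → 16000 → 20000 → 25600 → 32000 → 40000 → 51200.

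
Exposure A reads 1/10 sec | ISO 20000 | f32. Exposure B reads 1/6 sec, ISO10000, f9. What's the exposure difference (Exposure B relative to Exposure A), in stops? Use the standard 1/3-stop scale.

3 1/3 stops brighter

Aperture: f/32 → f/29 → f/25 → f/22 → f/20 → f/18 → f/16 → f/14 → f/13 → f/11 → f/10 → f/9 — 3 2/3 stops larger aperture (brighter).
Shutter speed: 1/10 → 1/8 → 1/6 — 2/3 stop slower (brighter).
ISO: 20000 → 16000 → 12800 → 10000 — 1 stop dropped (darker).
Net: +3 2/3 +2/3 −1 = +3 1/3 stops.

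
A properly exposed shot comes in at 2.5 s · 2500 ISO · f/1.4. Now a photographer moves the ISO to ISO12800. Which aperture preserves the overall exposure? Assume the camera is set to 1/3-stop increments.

ISO: 2500 → 3200 → 4000 → 5000 → 6400 → 8000 → 10000 → 12800 — 2 1/3 stops raised (brighter).
Need 2 1/3 stops darker from the aperture: f/1.4 → f/1.6 → f/1.8 → f/2 → f/2.2 → f/2.5 → f/2.8 → f/3.2.

f/3.2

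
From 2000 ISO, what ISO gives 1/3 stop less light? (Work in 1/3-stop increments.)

ISO: 2000 → 1600 — 1/3 stop dropped (darker).

ISO 1600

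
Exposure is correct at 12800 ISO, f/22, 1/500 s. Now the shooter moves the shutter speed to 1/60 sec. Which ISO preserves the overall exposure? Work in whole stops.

ISO 1600

Shutter speed: 1/500 → 1/250 → 1/125 → 1/60 — 3 stops slower (brighter).
Need 3 stops darker from the ISO: 12800 → 6400 → 3200 → 1600.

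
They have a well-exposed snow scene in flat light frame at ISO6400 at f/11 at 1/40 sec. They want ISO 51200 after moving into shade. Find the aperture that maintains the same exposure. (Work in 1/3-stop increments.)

f/32

ISO: 6400 → 8000 → 10000 → 12800 → 16000 → 20000 → 25600 → 32000 → 40000 → 51200 — 3 stops higher (brighter).
Need 3 stops darker from the aperture: f/11 → f/13 → f/14 → f/16 → f/18 → f/20 → f/22 → f/25 → f/29 → f/32.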